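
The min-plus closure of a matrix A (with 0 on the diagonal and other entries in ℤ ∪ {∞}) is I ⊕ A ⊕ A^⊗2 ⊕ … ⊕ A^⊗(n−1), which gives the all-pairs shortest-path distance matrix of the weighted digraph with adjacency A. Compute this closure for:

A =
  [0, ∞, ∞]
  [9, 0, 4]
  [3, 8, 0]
Closure =
  [0, ∞, ∞]
  [7, 0, 4]
  [3, 8, 0]

This is the Floyd-Warshall all-pairs shortest-path computation. For each intermediate vertex k = 0, 1, …, 2, update dist[i][j] ← min(dist[i][j], dist[i][k] + dist[k][j]). The final matrix gives, for each (i, j), the minimum total weight of any directed path from i to j (possibly empty when i = j).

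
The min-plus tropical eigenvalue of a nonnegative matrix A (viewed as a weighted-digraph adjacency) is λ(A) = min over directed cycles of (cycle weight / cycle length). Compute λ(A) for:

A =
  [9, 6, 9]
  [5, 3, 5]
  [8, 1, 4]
λ(A) = 3

Enumerate directed cycles and compute their means (weight / length). Sample:
  cycle 0 → 0: weight = 9, length = 1, mean = 9/1 ≈ 9.000
  cycle 1 → 1: weight = 3, length = 1, mean = 3/1 ≈ 3.000
  cycle 2 → 2: weight = 4, length = 1, mean = 4/1 ≈ 4.000
  cycle 0 → 1 → 0: weight = 11, length = 2, mean = 11/2 ≈ 5.500
  cycle 0 → 2 → 0: weight = 17, length = 2, mean = 17/2 ≈ 8.500
  cycle 1 → 0 → 1: weight = 11, length = 2, mean = 11/2 ≈ 5.500
Minimum mean = 3.000, attained e.g. along the cycle 1 → 1 with weight 3 and length 1. So λ(A) = 3/1 = 3.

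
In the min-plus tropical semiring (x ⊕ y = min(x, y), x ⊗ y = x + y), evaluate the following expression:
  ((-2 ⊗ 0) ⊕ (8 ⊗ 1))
((-2 ⊗ 0) ⊕ (8 ⊗ 1)) = -2

Expand innermost to outermost. Recall ⊕ takes the minimum of its arguments and ⊗ takes their sum. Working out the expression ((-2 ⊗ 0) ⊕ (8 ⊗ 1)) gives -2.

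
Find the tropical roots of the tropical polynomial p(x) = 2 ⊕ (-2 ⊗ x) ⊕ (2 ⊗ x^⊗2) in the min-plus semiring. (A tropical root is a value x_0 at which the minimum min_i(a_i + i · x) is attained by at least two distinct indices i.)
Roots: {-4, 4}

Each tropical root is a break point of the lower envelope of the lines y = a_i + i · x (there are 3 lines, with slopes 0, 1, ..., 2). Only the lines that attain the minimum somewhere contribute to roots; other lines are dominated. Here the surviving (envelope) indices are i = 2, i = 1, i = 0.
Intersections between consecutive envelope lines give the roots: for adjacent envelope indices i < j the intersection is x = (a_i − a_j) / (j − i). Reading off the sorted break points: {-4, 4}.
Verification: at each break x_0, at least two indices attain the minimum of min_i(a_i + i · x_0).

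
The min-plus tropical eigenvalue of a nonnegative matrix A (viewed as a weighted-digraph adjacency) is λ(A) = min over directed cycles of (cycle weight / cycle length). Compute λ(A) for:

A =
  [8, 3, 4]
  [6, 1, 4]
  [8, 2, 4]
λ(A) = 1

Enumerate directed cycles and compute their means (weight / length). Sample:
  cycle 0 → 0: weight = 8, length = 1, mean = 8/1 ≈ 8.000
  cycle 1 → 1: weight = 1, length = 1, mean = 1/1 ≈ 1.000
  cycle 2 → 2: weight = 4, length = 1, mean = 4/1 ≈ 4.000
  cycle 0 → 1 → 0: weight = 9, length = 2, mean = 9/2 ≈ 4.500
  cycle 0 → 2 → 0: weight = 12, length = 2, mean = 12/2 ≈ 6.000
  cycle 1 → 0 → 1: weight = 9, length = 2, mean = 9/2 ≈ 4.500
Minimum mean = 1.000, attained e.g. along the cycle 1 → 1 with weight 1 and length 1. So λ(A) = 1/1 = 1.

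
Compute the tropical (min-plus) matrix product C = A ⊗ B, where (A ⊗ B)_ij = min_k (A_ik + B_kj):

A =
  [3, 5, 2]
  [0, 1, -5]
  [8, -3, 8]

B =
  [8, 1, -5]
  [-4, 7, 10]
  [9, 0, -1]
A ⊗ B =
  [1, 2, -2]
  [-3, -5, -6]
  [-7, 4, 3]

Apply the min-plus product entry-by-entry:
  C[0][0] = min over k of (A[0][0] + B[0][0] = 3 + 8 = 11, A[0][1] + B[1][0] = 5 + -4 = 1, A[0][2] + B[2][0] = 2 + 9 = 11) = 1 (attained at k = 1)
  C[0][1] = min over k of (A[0][0] + B[0][1] = 3 + 1 = 4, A[0][1] + B[1][1] = 5 + 7 = 12, A[0][2] + B[2][1] = 2 + 0 = 2) = 2 (attained at k = 2)
  C[0][2] = min over k of (A[0][0] + B[0][2] = 3 + -5 = -2, A[0][1] + B[1][2] = 5 + 10 = 15, A[0][2] + B[2][2] = 2 + -1 = 1) = -2 (attained at k = 0)
  C[1][0] = min over k of (A[1][0] + B[0][0] = 0 + 8 = 8, A[1][1] + B[1][0] = 1 + -4 = -3, A[1][2] + B[2][0] = -5 + 9 = 4) = -3 (attained at k = 1)
  C[1][1] = min over k of (A[1][0] + B[0][1] = 0 + 1 = 1, A[1][1] + B[1][1] = 1 + 7 = 8, A[1][2] + B[2][1] = -5 + 0 = -5) = -5 (attained at k = 2)
  C[1][2] = min over k of (A[1][0] + B[0][2] = 0 + -5 = -5, A[1][1] + B[1][2] = 1 + 10 = 11, A[1][2] + B[2][2] = -5 + -1 = -6) = -6 (attained at k = 2)
  C[2][0] = min over k of (A[2][0] + B[0][0] = 8 + 8 = 16, A[2][1] + B[1][0] = -3 + -4 = -7, A[2][2] + B[2][0] = 8 + 9 = 17) = -7 (attained at k = 1)
  C[2][1] = min over k of (A[2][0] + B[0][1] = 8 + 1 = 9, A[2][1] + B[1][1] = -3 + 7 = 4, A[2][2] + B[2][1] = 8 + 0 = 8) = 4 (attained at k = 1)
  C[2][2] = min over k of (A[2][0] + B[0][2] = 8 + -5 = 3, A[2][1] + B[1][2] = -3 + 10 = 7, A[2][2] + B[2][2] = 8 + -1 = 7) = 3 (attained at k = 0)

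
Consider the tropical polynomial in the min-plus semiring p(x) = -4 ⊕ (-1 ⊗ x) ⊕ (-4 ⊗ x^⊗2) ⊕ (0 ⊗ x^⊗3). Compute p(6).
p(6) = -4

A tropical monomial a ⊗ x^⊗i evaluates to a + i · x. Evaluating each term at x = 6:
  Term 0 contributes -4 + 0 · 6 = -4
  Term 1 contributes -1 + 1 · 6 = 5
  Term 2 contributes -4 + 2 · 6 = 8
  Term 3 contributes 0 + 3 · 6 = 18
p(6) = ⊕ of these = min[-4, 5, 8, 18] = -4.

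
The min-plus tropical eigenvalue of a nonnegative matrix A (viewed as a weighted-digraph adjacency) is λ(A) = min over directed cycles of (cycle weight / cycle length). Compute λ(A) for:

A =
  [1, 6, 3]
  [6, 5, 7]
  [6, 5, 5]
λ(A) = 1

Enumerate directed cycles and compute their means (weight / length). Sample:
  cycle 0 → 0: weight = 1, length = 1, mean = 1/1 ≈ 1.000
  cycle 1 → 1: weight = 5, length = 1, mean = 5/1 ≈ 5.000
  cycle 2 → 2: weight = 5, length = 1, mean = 5/1 ≈ 5.000
  cycle 0 → 1 → 0: weight = 12, length = 2, mean = 12/2 ≈ 6.000
  cycle 0 → 2 → 0: weight = 9, length = 2, mean = 9/2 ≈ 4.500
  cycle 1 → 0 → 1: weight = 12, length = 2, mean = 12/2 ≈ 6.000
Minimum mean = 1.000, attained e.g. along the cycle 0 → 0 with weight 1 and length 1. So λ(A) = 1/1 = 1.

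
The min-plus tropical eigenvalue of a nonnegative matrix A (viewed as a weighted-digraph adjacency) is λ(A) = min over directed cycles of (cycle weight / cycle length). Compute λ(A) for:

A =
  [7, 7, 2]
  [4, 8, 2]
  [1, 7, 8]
λ(A) = 3/2

Enumerate directed cycles and compute their means (weight / length). Sample:
  cycle 0 → 0: weight = 7, length = 1, mean = 7/1 ≈ 7.000
  cycle 1 → 1: weight = 8, length = 1, mean = 8/1 ≈ 8.000
  cycle 2 → 2: weight = 8, length = 1, mean = 8/1 ≈ 8.000
  cycle 0 → 1 → 0: weight = 11, length = 2, mean = 11/2 ≈ 5.500
  cycle 0 → 2 → 0: weight = 3, length = 2, mean = 3/2 ≈ 1.500
  cycle 1 → 0 → 1: weight = 11, length = 2, mean = 11/2 ≈ 5.500
Minimum mean = 1.500, attained e.g. along the cycle 0 → 2 → 0 with weight 3 and length 2. So λ(A) = 3/2 = 3/2.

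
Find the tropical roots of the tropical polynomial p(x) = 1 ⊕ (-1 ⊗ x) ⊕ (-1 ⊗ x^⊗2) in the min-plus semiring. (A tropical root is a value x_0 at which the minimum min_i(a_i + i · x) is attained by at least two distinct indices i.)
Roots: {0, 2}

Each tropical root is a break point of the lower envelope of the lines y = a_i + i · x (there are 3 lines, with slopes 0, 1, ..., 2). Only the lines that attain the minimum somewhere contribute to roots; other lines are dominated. Here the surviving (envelope) indices are i = 2, i = 1, i = 0.
Intersections between consecutive envelope lines give the roots: for adjacent envelope indices i < j the intersection is x = (a_i − a_j) / (j − i). Reading off the sorted break points: {0, 2}.
Verification: at each break x_0, at least two indices attain the minimum of min_i(a_i + i · x_0).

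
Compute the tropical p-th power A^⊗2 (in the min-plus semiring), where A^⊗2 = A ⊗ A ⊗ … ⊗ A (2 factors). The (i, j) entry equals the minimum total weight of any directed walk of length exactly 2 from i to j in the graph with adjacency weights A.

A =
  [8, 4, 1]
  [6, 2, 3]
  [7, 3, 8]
A^⊗2 =
  [8, 4, 7]
  [8, 4, 5]
  [9, 5, 6]

Each entry (A^⊗2)_ij equals the minimum over all length-2 walks i = v_0 → v_1 → … → v_2 = j of Σ_t A[v_t][v_{t+1}]. For example, for (i, j) = (0, 2) we minimise over 3 possible intermediate vertex sequences; the minimum is 7, attained along the walk 0 → 1 → 2.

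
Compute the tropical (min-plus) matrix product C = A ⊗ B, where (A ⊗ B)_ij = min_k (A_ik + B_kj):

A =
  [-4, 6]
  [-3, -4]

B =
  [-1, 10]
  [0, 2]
A ⊗ B =
  [-5, 6]
  [-4, -2]

Apply the min-plus product entry-by-entry:
  C[0][0] = min over k of (A[0][0] + B[0][0] = -4 + -1 = -5, A[0][1] + B[1][0] = 6 + 0 = 6) = -5 (attained at k = 0)
  C[0][1] = min over k of (A[0][0] + B[0][1] = -4 + 10 = 6, A[0][1] + B[1][1] = 6 + 2 = 8) = 6 (attained at k = 0)
  C[1][0] = min over k of (A[1][0] + B[0][0] = -3 + -1 = -4, A[1][1] + B[1][0] = -4 + 0 = -4) = -4 (attained at k = 0)
  C[1][1] = min over k of (A[1][0] + B[0][1] = -3 + 10 = 7, A[1][1] + B[1][1] = -4 + 2 = -2) = -2 (attained at k = 1)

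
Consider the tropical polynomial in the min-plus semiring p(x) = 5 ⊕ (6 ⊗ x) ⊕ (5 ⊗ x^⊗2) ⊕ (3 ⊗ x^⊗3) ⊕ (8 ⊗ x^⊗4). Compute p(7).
p(7) = 5

A tropical monomial a ⊗ x^⊗i evaluates to a + i · x. Evaluating each term at x = 7:
  Term 0 contributes 5 + 0 · 7 = 5
  Term 1 contributes 6 + 1 · 7 = 13
  Term 2 contributes 5 + 2 · 7 = 19
  Term 3 contributes 3 + 3 · 7 = 24
  Term 4 contributes 8 + 4 · 7 = 36
p(7) = ⊕ of these = min[5, 13, 19, 24, 36] = 5.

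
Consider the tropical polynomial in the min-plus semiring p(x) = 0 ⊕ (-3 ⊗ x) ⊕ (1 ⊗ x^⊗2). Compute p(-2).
p(-2) = -5

A tropical monomial a ⊗ x^⊗i evaluates to a + i · x. Evaluating each term at x = -2:
  Term 0 contributes 0 + 0 · -2 = 0
  Term 1 contributes -3 + 1 · -2 = -5
  Term 2 contributes 1 + 2 · -2 = -3
p(-2) = ⊕ of these = min[0, -5, -3] = -5.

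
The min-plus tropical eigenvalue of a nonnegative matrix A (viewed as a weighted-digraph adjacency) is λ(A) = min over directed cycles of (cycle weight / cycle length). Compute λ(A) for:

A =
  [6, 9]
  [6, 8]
λ(A) = 6

Enumerate directed cycles and compute their means (weight / length). Sample:
  cycle 0 → 0: weight = 6, length = 1, mean = 6/1 ≈ 6.000
  cycle 1 → 1: weight = 8, length = 1, mean = 8/1 ≈ 8.000
  cycle 0 → 1 → 0: weight = 15, length = 2, mean = 15/2 ≈ 7.500
  cycle 1 → 0 → 1: weight = 15, length = 2, mean = 15/2 ≈ 7.500
Minimum mean = 6.000, attained e.g. along the cycle 0 → 0 with weight 6 and length 1. So λ(A) = 6/1 = 6.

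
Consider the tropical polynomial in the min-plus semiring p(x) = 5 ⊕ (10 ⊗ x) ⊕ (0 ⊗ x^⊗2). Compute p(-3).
p(-3) = -6

A tropical monomial a ⊗ x^⊗i evaluates to a + i · x. Evaluating each term at x = -3:
  Term 0 contributes 5 + 0 · -3 = 5
  Term 1 contributes 10 + 1 · -3 = 7
  Term 2 contributes 0 + 2 · -3 = -6
p(-3) = ⊕ of these = min[5, 7, -6] = -6.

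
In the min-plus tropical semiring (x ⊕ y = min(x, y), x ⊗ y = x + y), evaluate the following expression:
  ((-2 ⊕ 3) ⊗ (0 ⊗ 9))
((-2 ⊕ 3) ⊗ (0 ⊗ 9)) = 7

Expand innermost to outermost. Recall ⊕ takes the minimum of its arguments and ⊗ takes their sum. Working out the expression ((-2 ⊕ 3) ⊗ (0 ⊗ 9)) gives 7.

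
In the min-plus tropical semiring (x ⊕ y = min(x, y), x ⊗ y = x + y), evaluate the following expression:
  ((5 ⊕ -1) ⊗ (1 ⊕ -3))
((5 ⊕ -1) ⊗ (1 ⊕ -3)) = -4

Expand innermost to outermost. Recall ⊕ takes the minimum of its arguments and ⊗ takes their sum. Working out the expression ((5 ⊕ -1) ⊗ (1 ⊕ -3)) gives -4.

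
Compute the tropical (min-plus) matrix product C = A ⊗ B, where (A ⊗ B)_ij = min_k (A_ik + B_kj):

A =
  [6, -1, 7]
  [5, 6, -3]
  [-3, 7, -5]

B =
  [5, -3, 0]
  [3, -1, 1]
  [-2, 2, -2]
A ⊗ B =
  [2, -2, 0]
  [-5, -1, -5]
  [-7, -6, -7]

Apply the min-plus product entry-by-entry:
  C[0][0] = min over k of (A[0][0] + B[0][0] = 6 + 5 = 11, A[0][1] + B[1][0] = -1 + 3 = 2, A[0][2] + B[2][0] = 7 + -2 = 5) = 2 (attained at k = 1)
  C[0][1] = min over k of (A[0][0] + B[0][1] = 6 + -3 = 3, A[0][1] + B[1][1] = -1 + -1 = -2, A[0][2] + B[2][1] = 7 + 2 = 9) = -2 (attained at k = 1)
  C[0][2] = min over k of (A[0][0] + B[0][2] = 6 + 0 = 6, A[0][1] + B[1][2] = -1 + 1 = 0, A[0][2] + B[2][2] = 7 + -2 = 5) = 0 (attained at k = 1)
  C[1][0] = min over k of (A[1][0] + B[0][0] = 5 + 5 = 10, A[1][1] + B[1][0] = 6 + 3 = 9, A[1][2] + B[2][0] = -3 + -2 = -5) = -5 (attained at k = 2)
  C[1][1] = min over k of (A[1][0] + B[0][1] = 5 + -3 = 2, A[1][1] + B[1][1] = 6 + -1 = 5, A[1][2] + B[2][1] = -3 + 2 = -1) = -1 (attained at k = 2)
  C[1][2] = min over k of (A[1][0] + B[0][2] = 5 + 0 = 5, A[1][1] + B[1][2] = 6 + 1 = 7, A[1][2] + B[2][2] = -3 + -2 = -5) = -5 (attained at k = 2)
  C[2][0] = min over k of (A[2][0] + B[0][0] = -3 + 5 = 2, A[2][1] + B[1][0] = 7 + 3 = 10, A[2][2] + B[2][0] = -5 + -2 = -7) = -7 (attained at k = 2)
  C[2][1] = min over k of (A[2][0] + B[0][1] = -3 + -3 = -6, A[2][1] + B[1][1] = 7 + -1 = 6, A[2][2] + B[2][1] = -5 + 2 = -3) = -6 (attained at k = 0)
  C[2][2] = min over k of (A[2][0] + B[0][2] = -3 + 0 = -3, A[2][1] + B[1][2] = 7 + 1 = 8, A[2][2] + B[2][2] = -5 + -2 = -7) = -7 (attained at k = 2)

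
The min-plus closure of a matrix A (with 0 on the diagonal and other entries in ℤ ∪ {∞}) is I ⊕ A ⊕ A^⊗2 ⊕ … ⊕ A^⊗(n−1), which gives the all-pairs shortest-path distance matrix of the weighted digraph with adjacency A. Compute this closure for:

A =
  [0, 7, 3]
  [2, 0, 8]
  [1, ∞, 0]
Closure =
  [0, 7, 3]
  [2, 0, 5]
  [1, 8, 0]

This is the Floyd-Warshall all-pairs shortest-path computation. For each intermediate vertex k = 0, 1, …, 2, update dist[i][j] ← min(dist[i][j], dist[i][k] + dist[k][j]). The final matrix gives, for each (i, j), the minimum total weight of any directed path from i to j (possibly empty when i = j).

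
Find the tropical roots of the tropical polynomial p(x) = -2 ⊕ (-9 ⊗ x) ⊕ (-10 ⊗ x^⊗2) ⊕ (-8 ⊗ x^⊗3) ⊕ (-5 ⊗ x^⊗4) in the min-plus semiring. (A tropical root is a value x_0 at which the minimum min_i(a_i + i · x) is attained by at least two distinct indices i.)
Roots: {-3, -2, 1, 7}

Each tropical root is a break point of the lower envelope of the lines y = a_i + i · x (there are 5 lines, with slopes 0, 1, ..., 4). Only the lines that attain the minimum somewhere contribute to roots; other lines are dominated. Here the surviving (envelope) indices are i = 4, i = 3, i = 2, i = 1, i = 0.
Intersections between consecutive envelope lines give the roots: for adjacent envelope indices i < j the intersection is x = (a_i − a_j) / (j − i). Reading off the sorted break points: {-3, -2, 1, 7}.
Verification: at each break x_0, at least two indices attain the minimum of min_i(a_i + i · x_0).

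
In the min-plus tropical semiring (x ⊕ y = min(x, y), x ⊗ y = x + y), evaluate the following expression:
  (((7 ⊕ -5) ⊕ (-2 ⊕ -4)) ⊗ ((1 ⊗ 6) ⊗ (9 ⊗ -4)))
(((7 ⊕ -5) ⊕ (-2 ⊕ -4)) ⊗ ((1 ⊗ 6) ⊗ (9 ⊗ -4))) = 7

Expand innermost to outermost. Recall ⊕ takes the minimum of its arguments and ⊗ takes their sum. Working out the expression (((7 ⊕ -5) ⊕ (-2 ⊕ -4)) ⊗ ((1 ⊗ 6) ⊗ (9 ⊗ -4))) gives 7.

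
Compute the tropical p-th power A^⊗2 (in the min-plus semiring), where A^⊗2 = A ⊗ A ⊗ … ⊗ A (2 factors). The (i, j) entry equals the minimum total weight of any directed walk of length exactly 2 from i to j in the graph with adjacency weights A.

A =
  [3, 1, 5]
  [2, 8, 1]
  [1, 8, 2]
A^⊗2 =
  [3, 4, 2]
  [2, 3, 3]
  [3, 2, 4]

Each entry (A^⊗2)_ij equals the minimum over all length-2 walks i = v_0 → v_1 → … → v_2 = j of Σ_t A[v_t][v_{t+1}]. For example, for (i, j) = (0, 2) we minimise over 3 possible intermediate vertex sequences; the minimum is 2, attained along the walk 0 → 1 → 2.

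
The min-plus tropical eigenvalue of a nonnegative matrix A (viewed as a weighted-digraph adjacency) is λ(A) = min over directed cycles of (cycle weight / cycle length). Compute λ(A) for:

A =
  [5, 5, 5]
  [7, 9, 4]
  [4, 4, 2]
λ(A) = 2

Enumerate directed cycles and compute their means (weight / length). Sample:
  cycle 0 → 0: weight = 5, length = 1, mean = 5/1 ≈ 5.000
  cycle 1 → 1: weight = 9, length = 1, mean = 9/1 ≈ 9.000
  cycle 2 → 2: weight = 2, length = 1, mean = 2/1 ≈ 2.000
  cycle 0 → 1 → 0: weight = 12, length = 2, mean = 12/2 ≈ 6.000
  cycle 0 → 2 → 0: weight = 9, length = 2, mean = 9/2 ≈ 4.500
  cycle 1 → 0 → 1: weight = 12, length = 2, mean = 12/2 ≈ 6.000
Minimum mean = 2.000, attained e.g. along the cycle 2 → 2 with weight 2 and length 1. So λ(A) = 2/1 = 2.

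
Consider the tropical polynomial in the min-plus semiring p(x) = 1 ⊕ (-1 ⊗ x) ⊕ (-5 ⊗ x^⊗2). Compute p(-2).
p(-2) = -9

A tropical monomial a ⊗ x^⊗i evaluates to a + i · x. Evaluating each term at x = -2:
  Term 0 contributes 1 + 0 · -2 = 1
  Term 1 contributes -1 + 1 · -2 = -3
  Term 2 contributes -5 + 2 · -2 = -9
p(-2) = ⊕ of these = min[1, -3, -9] = -9.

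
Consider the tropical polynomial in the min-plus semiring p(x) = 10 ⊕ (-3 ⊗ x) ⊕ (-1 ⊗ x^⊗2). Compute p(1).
p(1) = -2

A tropical monomial a ⊗ x^⊗i evaluates to a + i · x. Evaluating each term at x = 1:
  Term 0 contributes 10 + 0 · 1 = 10
  Term 1 contributes -3 + 1 · 1 = -2
  Term 2 contributes -1 + 2 · 1 = 1
p(1) = ⊕ of these = min[10, -2, 1] = -2.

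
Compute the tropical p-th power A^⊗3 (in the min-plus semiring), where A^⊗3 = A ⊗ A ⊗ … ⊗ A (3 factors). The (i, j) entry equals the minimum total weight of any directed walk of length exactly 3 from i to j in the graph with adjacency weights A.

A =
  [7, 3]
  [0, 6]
A^⊗3 =
  [9, 6]
  [3, 9]

Each entry (A^⊗3)_ij equals the minimum over all length-3 walks i = v_0 → v_1 → … → v_3 = j of Σ_t A[v_t][v_{t+1}]. For example, for (i, j) = (0, 1) we minimise over 4 possible intermediate vertex sequences; the minimum is 6, attained along the walk 0 → 1 → 0 → 1.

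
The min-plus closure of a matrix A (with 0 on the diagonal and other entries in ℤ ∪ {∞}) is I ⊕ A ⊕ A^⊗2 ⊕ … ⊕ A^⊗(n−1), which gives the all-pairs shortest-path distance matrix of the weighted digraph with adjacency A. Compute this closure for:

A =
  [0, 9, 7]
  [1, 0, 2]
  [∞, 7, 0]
Closure =
  [0, 9, 7]
  [1, 0, 2]
  [8, 7, 0]

This is the Floyd-Warshall all-pairs shortest-path computation. For each intermediate vertex k = 0, 1, …, 2, update dist[i][j] ← min(dist[i][j], dist[i][k] + dist[k][j]). The final matrix gives, for each (i, j), the minimum total weight of any directed path from i to j (possibly empty when i = j).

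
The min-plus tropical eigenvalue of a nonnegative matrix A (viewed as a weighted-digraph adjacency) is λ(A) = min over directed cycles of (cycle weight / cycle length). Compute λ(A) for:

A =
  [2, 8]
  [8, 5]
λ(A) = 2

Enumerate directed cycles and compute their means (weight / length). Sample:
  cycle 0 → 0: weight = 2, length = 1, mean = 2/1 ≈ 2.000
  cycle 1 → 1: weight = 5, length = 1, mean = 5/1 ≈ 5.000
  cycle 0 → 1 → 0: weight = 16, length = 2, mean = 16/2 ≈ 8.000
  cycle 1 → 0 → 1: weight = 16, length = 2, mean = 16/2 ≈ 8.000
Minimum mean = 2.000, attained e.g. along the cycle 0 → 0 with weight 2 and length 1. So λ(A) = 2/1 = 2.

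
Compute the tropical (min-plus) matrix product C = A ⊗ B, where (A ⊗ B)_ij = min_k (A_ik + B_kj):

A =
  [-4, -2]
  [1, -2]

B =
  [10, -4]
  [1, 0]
A ⊗ B =
  [-1, -8]
  [-1, -3]

Apply the min-plus product entry-by-entry:
  C[0][0] = min over k of (A[0][0] + B[0][0] = -4 + 10 = 6, A[0][1] + B[1][0] = -2 + 1 = -1) = -1 (attained at k = 1)
  C[0][1] = min over k of (A[0][0] + B[0][1] = -4 + -4 = -8, A[0][1] + B[1][1] = -2 + 0 = -2) = -8 (attained at k = 0)
  C[1][0] = min over k of (A[1][0] + B[0][0] = 1 + 10 = 11, A[1][1] + B[1][0] = -2 + 1 = -1) = -1 (attained at k = 1)
  C[1][1] = min over k of (A[1][0] + B[0][1] = 1 + -4 = -3, A[1][1] + B[1][1] = -2 + 0 = -2) = -3 (attained at k = 0)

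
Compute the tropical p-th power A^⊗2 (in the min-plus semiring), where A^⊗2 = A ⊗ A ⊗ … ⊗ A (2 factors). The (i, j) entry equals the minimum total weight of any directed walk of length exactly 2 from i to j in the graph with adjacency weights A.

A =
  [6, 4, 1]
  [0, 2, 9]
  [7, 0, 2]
A^⊗2 =
  [4, 1, 3]
  [2, 4, 1]
  [0, 2, 4]

Each entry (A^⊗2)_ij equals the minimum over all length-2 walks i = v_0 → v_1 → … → v_2 = j of Σ_t A[v_t][v_{t+1}]. For example, for (i, j) = (0, 2) we minimise over 3 possible intermediate vertex sequences; the minimum is 3, attained along the walk 0 → 2 → 2.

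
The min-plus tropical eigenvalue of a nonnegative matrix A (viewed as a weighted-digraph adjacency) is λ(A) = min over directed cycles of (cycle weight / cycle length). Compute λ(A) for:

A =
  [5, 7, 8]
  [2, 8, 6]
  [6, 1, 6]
λ(A) = 7/2

Enumerate directed cycles and compute their means (weight / length). Sample:
  cycle 0 → 0: weight = 5, length = 1, mean = 5/1 ≈ 5.000
  cycle 1 → 1: weight = 8, length = 1, mean = 8/1 ≈ 8.000
  cycle 2 → 2: weight = 6, length = 1, mean = 6/1 ≈ 6.000
  cycle 0 → 1 → 0: weight = 9, length = 2, mean = 9/2 ≈ 4.500
  cycle 0 → 2 → 0: weight = 14, length = 2, mean = 14/2 ≈ 7.000
  cycle 1 → 0 → 1: weight = 9, length = 2, mean = 9/2 ≈ 4.500
Minimum mean = 3.500, attained e.g. along the cycle 1 → 2 → 1 with weight 7 and length 2. So λ(A) = 7/2 = 7/2.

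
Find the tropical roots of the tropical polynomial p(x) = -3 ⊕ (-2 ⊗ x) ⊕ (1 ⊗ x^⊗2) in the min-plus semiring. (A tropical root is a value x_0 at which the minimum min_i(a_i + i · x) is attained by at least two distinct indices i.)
Roots: {-3, -1}

Each tropical root is a break point of the lower envelope of the lines y = a_i + i · x (there are 3 lines, with slopes 0, 1, ..., 2). Only the lines that attain the minimum somewhere contribute to roots; other lines are dominated. Here the surviving (envelope) indices are i = 2, i = 1, i = 0.
Intersections between consecutive envelope lines give the roots: for adjacent envelope indices i < j the intersection is x = (a_i − a_j) / (j − i). Reading off the sorted break points: {-3, -1}.
Verification: at each break x_0, at least two indices attain the minimum of min_i(a_i + i · x_0).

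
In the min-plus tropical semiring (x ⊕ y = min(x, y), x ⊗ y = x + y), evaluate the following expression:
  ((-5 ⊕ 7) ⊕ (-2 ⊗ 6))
((-5 ⊕ 7) ⊕ (-2 ⊗ 6)) = -5

Expand innermost to outermost. Recall ⊕ takes the minimum of its arguments and ⊗ takes their sum. Working out the expression ((-5 ⊕ 7) ⊕ (-2 ⊗ 6)) gives -5.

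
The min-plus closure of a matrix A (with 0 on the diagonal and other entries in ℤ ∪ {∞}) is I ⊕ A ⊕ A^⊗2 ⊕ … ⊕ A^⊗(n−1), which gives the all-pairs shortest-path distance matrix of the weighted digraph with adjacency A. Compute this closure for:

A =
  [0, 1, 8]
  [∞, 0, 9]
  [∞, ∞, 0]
Closure =
  [0, 1, 8]
  [∞, 0, 9]
  [∞, ∞, 0]

This is the Floyd-Warshall all-pairs shortest-path computation. For each intermediate vertex k = 0, 1, …, 2, update dist[i][j] ← min(dist[i][j], dist[i][k] + dist[k][j]). The final matrix gives, for each (i, j), the minimum total weight of any directed path from i to j (possibly empty when i = j).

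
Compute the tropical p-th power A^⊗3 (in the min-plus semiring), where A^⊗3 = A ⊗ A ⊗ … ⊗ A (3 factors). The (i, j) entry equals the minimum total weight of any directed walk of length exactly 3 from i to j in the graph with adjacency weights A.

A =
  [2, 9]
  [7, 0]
A^⊗3 =
  [6, 9]
  [7, 0]

Each entry (A^⊗3)_ij equals the minimum over all length-3 walks i = v_0 → v_1 → … → v_3 = j of Σ_t A[v_t][v_{t+1}]. For example, for (i, j) = (0, 1) we minimise over 4 possible intermediate vertex sequences; the minimum is 9, attained along the walk 0 → 1 → 1 → 1.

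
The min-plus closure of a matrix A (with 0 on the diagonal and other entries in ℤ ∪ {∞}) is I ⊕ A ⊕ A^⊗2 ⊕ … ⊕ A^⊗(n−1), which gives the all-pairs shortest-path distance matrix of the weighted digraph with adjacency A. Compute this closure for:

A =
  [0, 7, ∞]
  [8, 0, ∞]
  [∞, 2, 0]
Closure =
  [0, 7, ∞]
  [8, 0, ∞]
  [10, 2, 0]

This is the Floyd-Warshall all-pairs shortest-path computation. For each intermediate vertex k = 0, 1, …, 2, update dist[i][j] ← min(dist[i][j], dist[i][k] + dist[k][j]). The final matrix gives, for each (i, j), the minimum total weight of any directed path from i to j (possibly empty when i = j).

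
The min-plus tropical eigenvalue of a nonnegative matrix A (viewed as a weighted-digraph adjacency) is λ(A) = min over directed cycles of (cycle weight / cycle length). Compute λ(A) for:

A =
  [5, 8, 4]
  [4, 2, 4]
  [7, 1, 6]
λ(A) = 2

Enumerate directed cycles and compute their means (weight / length). Sample:
  cycle 0 → 0: weight = 5, length = 1, mean = 5/1 ≈ 5.000
  cycle 1 → 1: weight = 2, length = 1, mean = 2/1 ≈ 2.000
  cycle 2 → 2: weight = 6, length = 1, mean = 6/1 ≈ 6.000
  cycle 0 → 1 → 0: weight = 12, length = 2, mean = 12/2 ≈ 6.000
  cycle 0 → 2 → 0: weight = 11, length = 2, mean = 11/2 ≈ 5.500
  cycle 1 → 0 → 1: weight = 12, length = 2, mean = 12/2 ≈ 6.000
Minimum mean = 2.000, attained e.g. along the cycle 1 → 1 with weight 2 and length 1. So λ(A) = 2/1 = 2.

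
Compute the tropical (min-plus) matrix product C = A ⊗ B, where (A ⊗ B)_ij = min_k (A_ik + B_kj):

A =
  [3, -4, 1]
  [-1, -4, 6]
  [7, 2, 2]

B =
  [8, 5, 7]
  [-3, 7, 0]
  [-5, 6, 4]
A ⊗ B =
  [-7, 3, -4]
  [-7, 3, -4]
  [-3, 8, 2]

Apply the min-plus product entry-by-entry:
  C[0][0] = min over k of (A[0][0] + B[0][0] = 3 + 8 = 11, A[0][1] + B[1][0] = -4 + -3 = -7, A[0][2] + B[2][0] = 1 + -5 = -4) = -7 (attained at k = 1)
  C[0][1] = min over k of (A[0][0] + B[0][1] = 3 + 5 = 8, A[0][1] + B[1][1] = -4 + 7 = 3, A[0][2] + B[2][1] = 1 + 6 = 7) = 3 (attained at k = 1)
  C[0][2] = min over k of (A[0][0] + B[0][2] = 3 + 7 = 10, A[0][1] + B[1][2] = -4 + 0 = -4, A[0][2] + B[2][2] = 1 + 4 = 5) = -4 (attained at k = 1)
  C[1][0] = min over k of (A[1][0] + B[0][0] = -1 + 8 = 7, A[1][1] + B[1][0] = -4 + -3 = -7, A[1][2] + B[2][0] = 6 + -5 = 1) = -7 (attained at k = 1)
  C[1][1] = min over k of (A[1][0] + B[0][1] = -1 + 5 = 4, A[1][1] + B[1][1] = -4 + 7 = 3, A[1][2] + B[2][1] = 6 + 6 = 12) = 3 (attained at k = 1)
  C[1][2] = min over k of (A[1][0] + B[0][2] = -1 + 7 = 6, A[1][1] + B[1][2] = -4 + 0 = -4, A[1][2] + B[2][2] = 6 + 4 = 10) = -4 (attained at k = 1)
  C[2][0] = min over k of (A[2][0] + B[0][0] = 7 + 8 = 15, A[2][1] + B[1][0] = 2 + -3 = -1, A[2][2] + B[2][0] = 2 + -5 = -3) = -3 (attained at k = 2)
  C[2][1] = min over k of (A[2][0] + B[0][1] = 7 + 5 = 12, A[2][1] + B[1][1] = 2 + 7 = 9, A[2][2] + B[2][1] = 2 + 6 = 8) = 8 (attained at k = 2)
  C[2][2] = min over k of (A[2][0] + B[0][2] = 7 + 7 = 14, A[2][1] + B[1][2] = 2 + 0 = 2, A[2][2] + B[2][2] = 2 + 4 = 6) = 2 (attained at k = 1)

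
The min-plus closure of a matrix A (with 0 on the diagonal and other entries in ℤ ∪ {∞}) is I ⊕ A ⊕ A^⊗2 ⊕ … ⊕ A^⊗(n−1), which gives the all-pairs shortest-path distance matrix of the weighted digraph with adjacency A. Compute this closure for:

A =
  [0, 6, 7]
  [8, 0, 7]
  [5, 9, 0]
Closure =
  [0, 6, 7]
  [8, 0, 7]
  [5, 9, 0]

This is the Floyd-Warshall all-pairs shortest-path computation. For each intermediate vertex k = 0, 1, …, 2, update dist[i][j] ← min(dist[i][j], dist[i][k] + dist[k][j]). The final matrix gives, for each (i, j), the minimum total weight of any directed path from i to j (possibly empty when i = j).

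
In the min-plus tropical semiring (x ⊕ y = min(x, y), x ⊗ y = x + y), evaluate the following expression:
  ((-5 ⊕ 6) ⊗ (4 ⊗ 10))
((-5 ⊕ 6) ⊗ (4 ⊗ 10)) = 9

Expand innermost to outermost. Recall ⊕ takes the minimum of its arguments and ⊗ takes their sum. Working out the expression ((-5 ⊕ 6) ⊗ (4 ⊗ 10)) gives 9.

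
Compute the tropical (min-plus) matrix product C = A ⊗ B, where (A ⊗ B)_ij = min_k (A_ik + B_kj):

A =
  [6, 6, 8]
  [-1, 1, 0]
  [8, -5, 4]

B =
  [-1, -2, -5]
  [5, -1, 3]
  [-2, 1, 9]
A ⊗ B =
  [5, 4, 1]
  [-2, -3, -6]
  [0, -6, -2]

Apply the min-plus product entry-by-entry:
  C[0][0] = min over k of (A[0][0] + B[0][0] = 6 + -1 = 5, A[0][1] + B[1][0] = 6 + 5 = 11, A[0][2] + B[2][0] = 8 + -2 = 6) = 5 (attained at k = 0)
  C[0][1] = min over k of (A[0][0] + B[0][1] = 6 + -2 = 4, A[0][1] + B[1][1] = 6 + -1 = 5, A[0][2] + B[2][1] = 8 + 1 = 9) = 4 (attained at k = 0)
  C[0][2] = min over k of (A[0][0] + B[0][2] = 6 + -5 = 1, A[0][1] + B[1][2] = 6 + 3 = 9, A[0][2] + B[2][2] = 8 + 9 = 17) = 1 (attained at k = 0)
  C[1][0] = min over k of (A[1][0] + B[0][0] = -1 + -1 = -2, A[1][1] + B[1][0] = 1 + 5 = 6, A[1][2] + B[2][0] = 0 + -2 = -2) = -2 (attained at k = 0)
  C[1][1] = min over k of (A[1][0] + B[0][1] = -1 + -2 = -3, A[1][1] + B[1][1] = 1 + -1 = 0, A[1][2] + B[2][1] = 0 + 1 = 1) = -3 (attained at k = 0)
  C[1][2] = min over k of (A[1][0] + B[0][2] = -1 + -5 = -6, A[1][1] + B[1][2] = 1 + 3 = 4, A[1][2] + B[2][2] = 0 + 9 = 9) = -6 (attained at k = 0)
  C[2][0] = min over k of (A[2][0] + B[0][0] = 8 + -1 = 7, A[2][1] + B[1][0] = -5 + 5 = 0, A[2][2] + B[2][0] = 4 + -2 = 2) = 0 (attained at k = 1)
  C[2][1] = min over k of (A[2][0] + B[0][1] = 8 + -2 = 6, A[2][1] + B[1][1] = -5 + -1 = -6, A[2][2] + B[2][1] = 4 + 1 = 5) = -6 (attained at k = 1)
  C[2][2] = min over k of (A[2][0] + B[0][2] = 8 + -5 = 3, A[2][1] + B[1][2] = -5 + 3 = -2, A[2][2] + B[2][2] = 4 + 9 = 13) = -2 (attained at k = 1)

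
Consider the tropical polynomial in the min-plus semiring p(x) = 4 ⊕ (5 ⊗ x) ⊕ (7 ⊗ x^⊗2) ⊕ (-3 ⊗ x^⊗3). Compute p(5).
p(5) = 4

A tropical monomial a ⊗ x^⊗i evaluates to a + i · x. Evaluating each term at x = 5:
  Term 0 contributes 4 + 0 · 5 = 4
  Term 1 contributes 5 + 1 · 5 = 10
  Term 2 contributes 7 + 2 · 5 = 17
  Term 3 contributes -3 + 3 · 5 = 12
p(5) = ⊕ of these = min[4, 10, 17, 12] = 4.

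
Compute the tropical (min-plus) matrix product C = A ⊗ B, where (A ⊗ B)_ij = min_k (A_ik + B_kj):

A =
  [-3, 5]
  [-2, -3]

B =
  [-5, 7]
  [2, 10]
A ⊗ B =
  [-8, 4]
  [-7, 5]

Apply the min-plus product entry-by-entry:
  C[0][0] = min over k of (A[0][0] + B[0][0] = -3 + -5 = -8, A[0][1] + B[1][0] = 5 + 2 = 7) = -8 (attained at k = 0)
  C[0][1] = min over k of (A[0][0] + B[0][1] = -3 + 7 = 4, A[0][1] + B[1][1] = 5 + 10 = 15) = 4 (attained at k = 0)
  C[1][0] = min over k of (A[1][0] + B[0][0] = -2 + -5 = -7, A[1][1] + B[1][0] = -3 + 2 = -1) = -7 (attained at k = 0)
  C[1][1] = min over k of (A[1][0] + B[0][1] = -2 + 7 = 5, A[1][1] + B[1][1] = -3 + 10 = 7) = 5 (attained at k = 0)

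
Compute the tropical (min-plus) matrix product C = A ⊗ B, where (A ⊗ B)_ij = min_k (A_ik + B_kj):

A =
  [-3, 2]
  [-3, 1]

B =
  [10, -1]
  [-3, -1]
A ⊗ B =
  [-1, -4]
  [-2, -4]

Apply the min-plus product entry-by-entry:
  C[0][0] = min over k of (A[0][0] + B[0][0] = -3 + 10 = 7, A[0][1] + B[1][0] = 2 + -3 = -1) = -1 (attained at k = 1)
  C[0][1] = min over k of (A[0][0] + B[0][1] = -3 + -1 = -4, A[0][1] + B[1][1] = 2 + -1 = 1) = -4 (attained at k = 0)
  C[1][0] = min over k of (A[1][0] + B[0][0] = -3 + 10 = 7, A[1][1] + B[1][0] = 1 + -3 = -2) = -2 (attained at k = 1)
  C[1][1] = min over k of (A[1][0] + B[0][1] = -3 + -1 = -4, A[1][1] + B[1][1] = 1 + -1 = 0) = -4 (attained at k = 0)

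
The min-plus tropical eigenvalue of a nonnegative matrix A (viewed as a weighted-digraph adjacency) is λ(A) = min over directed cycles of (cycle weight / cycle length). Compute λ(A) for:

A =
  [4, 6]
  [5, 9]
λ(A) = 4

Enumerate directed cycles and compute their means (weight / length). Sample:
  cycle 0 → 0: weight = 4, length = 1, mean = 4/1 ≈ 4.000
  cycle 1 → 1: weight = 9, length = 1, mean = 9/1 ≈ 9.000
  cycle 0 → 1 → 0: weight = 11, length = 2, mean = 11/2 ≈ 5.500
  cycle 1 → 0 → 1: weight = 11, length = 2, mean = 11/2 ≈ 5.500
Minimum mean = 4.000, attained e.g. along the cycle 0 → 0 with weight 4 and length 1. So λ(A) = 4/1 = 4.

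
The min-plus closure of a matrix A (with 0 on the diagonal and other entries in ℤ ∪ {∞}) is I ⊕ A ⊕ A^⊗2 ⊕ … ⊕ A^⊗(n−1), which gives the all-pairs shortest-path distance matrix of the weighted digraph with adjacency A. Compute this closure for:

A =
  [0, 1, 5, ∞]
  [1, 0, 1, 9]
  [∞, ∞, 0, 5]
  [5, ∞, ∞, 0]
Closure =
  [0, 1, 2, 7]
  [1, 0, 1, 6]
  [10, 11, 0, 5]
  [5, 6, 7, 0]

This is the Floyd-Warshall all-pairs shortest-path computation. For each intermediate vertex k = 0, 1, …, 3, update dist[i][j] ← min(dist[i][j], dist[i][k] + dist[k][j]). The final matrix gives, for each (i, j), the minimum total weight of any directed path from i to j (possibly empty when i = j).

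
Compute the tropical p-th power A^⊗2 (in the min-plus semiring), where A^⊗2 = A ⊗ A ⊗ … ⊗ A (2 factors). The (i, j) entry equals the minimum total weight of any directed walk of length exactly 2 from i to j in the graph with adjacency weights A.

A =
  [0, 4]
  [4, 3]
A^⊗2 =
  [0, 4]
  [4, 6]

Each entry (A^⊗2)_ij equals the minimum over all length-2 walks i = v_0 → v_1 → … → v_2 = j of Σ_t A[v_t][v_{t+1}]. For example, for (i, j) = (0, 1) we minimise over 2 possible intermediate vertex sequences; the minimum is 4, attained along the walk 0 → 0 → 1.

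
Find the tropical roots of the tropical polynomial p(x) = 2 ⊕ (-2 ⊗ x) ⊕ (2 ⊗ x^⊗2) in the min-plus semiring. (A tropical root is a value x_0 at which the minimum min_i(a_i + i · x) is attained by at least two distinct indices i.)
Roots: {-4, 4}

Each tropical root is a break point of the lower envelope of the lines y = a_i + i · x (there are 3 lines, with slopes 0, 1, ..., 2). Only the lines that attain the minimum somewhere contribute to roots; other lines are dominated. Here the surviving (envelope) indices are i = 2, i = 1, i = 0.
Intersections between consecutive envelope lines give the roots: for adjacent envelope indices i < j the intersection is x = (a_i − a_j) / (j − i). Reading off the sorted break points: {-4, 4}.
Verification: at each break x_0, at least two indices attain the minimum of min_i(a_i + i · x_0).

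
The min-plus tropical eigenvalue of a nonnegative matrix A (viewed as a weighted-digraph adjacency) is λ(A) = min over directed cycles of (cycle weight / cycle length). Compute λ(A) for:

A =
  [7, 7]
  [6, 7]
λ(A) = 13/2

Enumerate directed cycles and compute their means (weight / length). Sample:
  cycle 0 → 0: weight = 7, length = 1, mean = 7/1 ≈ 7.000
  cycle 1 → 1: weight = 7, length = 1, mean = 7/1 ≈ 7.000
  cycle 0 → 1 → 0: weight = 13, length = 2, mean = 13/2 ≈ 6.500
  cycle 1 → 0 → 1: weight = 13, length = 2, mean = 13/2 ≈ 6.500
Minimum mean = 6.500, attained e.g. along the cycle 0 → 1 → 0 with weight 13 and length 2. So λ(A) = 13/2 = 13/2.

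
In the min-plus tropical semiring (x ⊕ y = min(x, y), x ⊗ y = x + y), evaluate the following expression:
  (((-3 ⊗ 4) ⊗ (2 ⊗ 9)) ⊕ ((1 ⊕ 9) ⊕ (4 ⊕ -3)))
(((-3 ⊗ 4) ⊗ (2 ⊗ 9)) ⊕ ((1 ⊕ 9) ⊕ (4 ⊕ -3))) = -3

Expand innermost to outermost. Recall ⊕ takes the minimum of its arguments and ⊗ takes their sum. Working out the expression (((-3 ⊗ 4) ⊗ (2 ⊗ 9)) ⊕ ((1 ⊕ 9) ⊕ (4 ⊕ -3))) gives -3.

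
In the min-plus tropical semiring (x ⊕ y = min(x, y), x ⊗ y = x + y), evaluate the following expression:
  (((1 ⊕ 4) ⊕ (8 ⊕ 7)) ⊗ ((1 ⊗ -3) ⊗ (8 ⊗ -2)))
(((1 ⊕ 4) ⊕ (8 ⊕ 7)) ⊗ ((1 ⊗ -3) ⊗ (8 ⊗ -2))) = 5

Expand innermost to outermost. Recall ⊕ takes the minimum of its arguments and ⊗ takes their sum. Working out the expression (((1 ⊕ 4) ⊕ (8 ⊕ 7)) ⊗ ((1 ⊗ -3) ⊗ (8 ⊗ -2))) gives 5.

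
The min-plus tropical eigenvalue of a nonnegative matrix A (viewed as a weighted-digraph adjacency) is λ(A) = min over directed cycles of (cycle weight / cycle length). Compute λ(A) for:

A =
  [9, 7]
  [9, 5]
λ(A) = 5

Enumerate directed cycles and compute their means (weight / length). Sample:
  cycle 0 → 0: weight = 9, length = 1, mean = 9/1 ≈ 9.000
  cycle 1 → 1: weight = 5, length = 1, mean = 5/1 ≈ 5.000
  cycle 0 → 1 → 0: weight = 16, length = 2, mean = 16/2 ≈ 8.000
  cycle 1 → 0 → 1: weight = 16, length = 2, mean = 16/2 ≈ 8.000
Minimum mean = 5.000, attained e.g. along the cycle 1 → 1 with weight 5 and length 1. So λ(A) = 5/1 = 5.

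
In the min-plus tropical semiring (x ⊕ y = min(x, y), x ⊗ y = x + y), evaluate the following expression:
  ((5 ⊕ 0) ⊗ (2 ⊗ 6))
((5 ⊕ 0) ⊗ (2 ⊗ 6)) = 8

Expand innermost to outermost. Recall ⊕ takes the minimum of its arguments and ⊗ takes their sum. Working out the expression ((5 ⊕ 0) ⊗ (2 ⊗ 6)) gives 8.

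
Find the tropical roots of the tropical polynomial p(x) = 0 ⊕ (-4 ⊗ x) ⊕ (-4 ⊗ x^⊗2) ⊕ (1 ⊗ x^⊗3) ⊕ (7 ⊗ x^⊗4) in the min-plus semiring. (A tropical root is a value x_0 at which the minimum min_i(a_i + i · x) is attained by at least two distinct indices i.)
Roots: {-6, -5, 0, 4}

Each tropical root is a break point of the lower envelope of the lines y = a_i + i · x (there are 5 lines, with slopes 0, 1, ..., 4). Only the lines that attain the minimum somewhere contribute to roots; other lines are dominated. Here the surviving (envelope) indices are i = 4, i = 3, i = 2, i = 1, i = 0.
Intersections between consecutive envelope lines give the roots: for adjacent envelope indices i < j the intersection is x = (a_i − a_j) / (j − i). Reading off the sorted break points: {-6, -5, 0, 4}.
Verification: at each break x_0, at least two indices attain the minimum of min_i(a_i + i · x_0).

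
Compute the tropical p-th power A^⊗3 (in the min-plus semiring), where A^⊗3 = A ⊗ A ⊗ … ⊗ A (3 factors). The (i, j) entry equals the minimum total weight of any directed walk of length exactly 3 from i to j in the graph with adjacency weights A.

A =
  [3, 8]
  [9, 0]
A^⊗3 =
  [9, 8]
  [9, 0]

Each entry (A^⊗3)_ij equals the minimum over all length-3 walks i = v_0 → v_1 → … → v_3 = j of Σ_t A[v_t][v_{t+1}]. For example, for (i, j) = (0, 1) we minimise over 4 possible intermediate vertex sequences; the minimum is 8, attained along the walk 0 → 1 → 1 → 1.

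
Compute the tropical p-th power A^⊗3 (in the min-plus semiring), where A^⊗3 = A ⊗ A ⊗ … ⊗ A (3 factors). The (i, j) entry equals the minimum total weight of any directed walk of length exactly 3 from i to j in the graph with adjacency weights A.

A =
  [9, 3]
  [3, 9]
A^⊗3 =
  [15, 9]
  [9, 15]

Each entry (A^⊗3)_ij equals the minimum over all length-3 walks i = v_0 → v_1 → … → v_3 = j of Σ_t A[v_t][v_{t+1}]. For example, for (i, j) = (0, 1) we minimise over 4 possible intermediate vertex sequences; the minimum is 9, attained along the walk 0 → 1 → 0 → 1.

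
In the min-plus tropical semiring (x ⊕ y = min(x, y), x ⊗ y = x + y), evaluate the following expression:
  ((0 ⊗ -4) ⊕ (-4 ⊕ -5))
((0 ⊗ -4) ⊕ (-4 ⊕ -5)) = -5

Expand innermost to outermost. Recall ⊕ takes the minimum of its arguments and ⊗ takes their sum. Working out the expression ((0 ⊗ -4) ⊕ (-4 ⊕ -5)) gives -5.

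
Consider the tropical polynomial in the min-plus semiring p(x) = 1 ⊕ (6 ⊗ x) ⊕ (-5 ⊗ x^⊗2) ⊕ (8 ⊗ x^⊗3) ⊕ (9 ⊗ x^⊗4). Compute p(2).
p(2) = -1

A tropical monomial a ⊗ x^⊗i evaluates to a + i · x. Evaluating each term at x = 2:
  Term 0 contributes 1 + 0 · 2 = 1
  Term 1 contributes 6 + 1 · 2 = 8
  Term 2 contributes -5 + 2 · 2 = -1
  Term 3 contributes 8 + 3 · 2 = 14
  Term 4 contributes 9 + 4 · 2 = 17
p(2) = ⊕ of these = min[1, 8, -1, 14, 17] = -1.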